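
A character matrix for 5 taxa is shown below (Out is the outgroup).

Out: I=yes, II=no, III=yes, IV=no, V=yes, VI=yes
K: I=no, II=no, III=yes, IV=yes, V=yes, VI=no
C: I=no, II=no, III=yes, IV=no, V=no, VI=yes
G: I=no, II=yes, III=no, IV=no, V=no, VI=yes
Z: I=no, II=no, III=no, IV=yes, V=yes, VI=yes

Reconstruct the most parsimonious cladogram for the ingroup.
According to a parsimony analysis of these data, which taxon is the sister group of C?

Character polarity is set by the outgroup: the derived state is whichever differs from the outgroup's state, so for I, III, V, VI the derived state is 'no', and for the remaining characters it is 'yes'.
All ingroup taxa share the derived state 'no' for I; it defines the ingroup but does not resolve relationships within it.
II (derived state 'yes') is unique to G (autapomorphy; uninformative for grouping).
III (state 'no') occurs in G and Z but conflicts with the nesting implied by the other characters — most parsimoniously interpreted as homoplasy.
Only K and Z show the derived state 'yes' for IV, supporting them as a clade.
Only C and G show the derived state 'no' for V, supporting them as a clade.
VI: derived state 'no' in K only — an autapomorphy, so it tells us nothing about relationships among taxa.
Most parsimonious ingroup topology: ((K,Z),(C,G)).
C and G form a cherry on this tree, so they are sister taxa.

G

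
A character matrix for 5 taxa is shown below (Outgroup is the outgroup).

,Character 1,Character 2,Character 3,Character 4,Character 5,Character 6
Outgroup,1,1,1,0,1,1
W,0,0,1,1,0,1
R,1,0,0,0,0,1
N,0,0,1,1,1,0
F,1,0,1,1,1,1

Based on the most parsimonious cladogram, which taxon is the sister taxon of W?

N

Character polarity is set by the outgroup: the derived state is whichever differs from the outgroup's state, so for Character 1, Character 2, Character 3, Character 5, Character 6 the derived state is '0', and for the remaining characters it is '1'.
Character 1 (derived state '0') is shared by N and W — a synapomorphy uniting that clade.
All ingroup taxa share the derived state '0' for Character 2; it defines the ingroup but does not resolve relationships within it.
Character 3: derived state '0' in R only — an autapomorphy, so it tells us nothing about relationships among taxa.
Character 4: derived state '1' in F, N, and W only — synapomorphy for {F, N, W}.
Character 5 groups R and W, which is incompatible with the clades supported by the remaining characters; treating it as convergent (homoplasy) costs fewer steps than any alternative tree.
Character 6 (derived state '0') is unique to N (autapomorphy; uninformative for grouping).
Most parsimonious ingroup topology: (((N,W),F),R).
W and N form a cherry on this tree, so they are sister taxa.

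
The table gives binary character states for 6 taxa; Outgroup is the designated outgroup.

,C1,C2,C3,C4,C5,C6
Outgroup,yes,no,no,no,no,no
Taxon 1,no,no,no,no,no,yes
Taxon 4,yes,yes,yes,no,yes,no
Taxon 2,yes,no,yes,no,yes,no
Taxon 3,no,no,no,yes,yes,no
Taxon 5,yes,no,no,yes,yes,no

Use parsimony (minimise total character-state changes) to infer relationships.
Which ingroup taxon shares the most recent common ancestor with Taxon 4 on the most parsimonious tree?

Taxon 2

Character polarity is set by the outgroup: the derived state is whichever differs from the outgroup's state, so for C1 the derived state is 'no', and for the remaining characters it is 'yes'.
C1 (state 'no') occurs in Taxon 1 and Taxon 3 but conflicts with the nesting implied by the other characters — most parsimoniously interpreted as homoplasy.
C2: derived state 'yes' in Taxon 4 only — an autapomorphy, so it tells us nothing about relationships among taxa.
C3: derived state 'yes' in Taxon 2 and Taxon 4 only — synapomorphy for {Taxon 2, Taxon 4}.
C4 (derived state 'yes') is shared by Taxon 3 and Taxon 5 — a synapomorphy uniting that clade.
C5: derived state 'yes' in Taxon 2, Taxon 3, Taxon 4, and Taxon 5 only — synapomorphy for {Taxon 2, Taxon 3, Taxon 4, Taxon 5}.
C6 (derived state 'yes') is unique to Taxon 1 (autapomorphy; uninformative for grouping).
Most parsimonious ingroup topology: (Taxon 1,((Taxon 4,Taxon 2),(Taxon 3,Taxon 5))).
Taxon 4 and Taxon 2 form a cherry on this tree, so they are sister taxa.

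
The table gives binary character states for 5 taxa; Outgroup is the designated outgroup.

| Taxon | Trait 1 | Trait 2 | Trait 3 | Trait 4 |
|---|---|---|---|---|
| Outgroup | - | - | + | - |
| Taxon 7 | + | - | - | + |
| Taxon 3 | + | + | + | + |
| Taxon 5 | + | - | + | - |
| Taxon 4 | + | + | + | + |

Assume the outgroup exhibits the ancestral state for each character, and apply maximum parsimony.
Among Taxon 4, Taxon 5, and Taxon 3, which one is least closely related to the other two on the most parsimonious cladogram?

Character polarity is set by the outgroup: the derived state is whichever differs from the outgroup's state, so for Trait 3 the derived state is '-', and for the remaining characters it is '+'.
Trait 1 (derived state '+') is shared by all ingroup taxa — unites the whole ingroup.
Trait 2 (derived state '+') is shared by Taxon 3 and Taxon 4 — a synapomorphy uniting that clade.
Trait 3: derived state '-' in Taxon 7 only — an autapomorphy, so it tells us nothing about relationships among taxa.
Trait 4: derived state '+' in Taxon 3, Taxon 4, and Taxon 7 only — synapomorphy for {Taxon 3, Taxon 4, Taxon 7}.
Most parsimonious ingroup topology: (Taxon 5,((Taxon 4,Taxon 3),Taxon 7)).
Taxon 4 and Taxon 3 share a more recent common ancestor with each other than either does with Taxon 5, so Taxon 5 is the least closely related of the three.

Taxon 5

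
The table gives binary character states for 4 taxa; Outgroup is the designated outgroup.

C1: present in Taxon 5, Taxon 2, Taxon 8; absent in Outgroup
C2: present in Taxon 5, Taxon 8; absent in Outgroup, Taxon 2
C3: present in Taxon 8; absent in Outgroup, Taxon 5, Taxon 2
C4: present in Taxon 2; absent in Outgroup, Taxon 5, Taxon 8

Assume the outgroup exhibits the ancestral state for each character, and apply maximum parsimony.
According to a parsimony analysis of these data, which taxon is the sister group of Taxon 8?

The outgroup has state 'absent' for every character, so 'present' is the derived state throughout.
C1 (derived state 'present') is shared by all ingroup taxa — unites the whole ingroup.
C2: derived state 'present' in Taxon 5 and Taxon 8 only — synapomorphy for {Taxon 5, Taxon 8}.
C3: derived state 'present' in Taxon 8 only — an autapomorphy, so it tells us nothing about relationships among taxa.
C4 (derived state 'present') is unique to Taxon 2 (autapomorphy; uninformative for grouping).
Most parsimonious ingroup topology: ((Taxon 5,Taxon 8),Taxon 2).
Taxon 8 and Taxon 5 form a cherry on this tree, so they are sister taxa.

Taxon 5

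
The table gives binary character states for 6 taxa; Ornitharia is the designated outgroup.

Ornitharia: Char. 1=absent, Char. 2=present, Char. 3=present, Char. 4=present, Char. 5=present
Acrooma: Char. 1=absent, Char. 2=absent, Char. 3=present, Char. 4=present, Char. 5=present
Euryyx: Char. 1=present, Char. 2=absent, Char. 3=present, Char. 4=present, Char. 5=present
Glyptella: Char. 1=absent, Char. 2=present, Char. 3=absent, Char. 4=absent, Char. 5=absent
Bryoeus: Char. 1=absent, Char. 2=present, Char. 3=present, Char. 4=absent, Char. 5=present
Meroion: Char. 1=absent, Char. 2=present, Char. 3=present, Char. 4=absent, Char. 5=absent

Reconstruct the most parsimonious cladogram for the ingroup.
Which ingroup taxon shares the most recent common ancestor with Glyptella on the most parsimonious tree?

Meroion

Character polarity is set by the outgroup: the derived state is whichever differs from the outgroup's state, so for Char. 2, Char. 3, Char. 4, Char. 5 the derived state is 'absent', and for the remaining characters it is 'present'.
Char. 1: derived state 'present' in Euryyx only — an autapomorphy, so it tells us nothing about relationships among taxa.
Only Acrooma and Euryyx show the derived state 'absent' for Char. 2, supporting them as a clade.
Char. 3: derived state 'absent' in Glyptella only — an autapomorphy, so it tells us nothing about relationships among taxa.
Only Bryoeus, Glyptella, and Meroion show the derived state 'absent' for Char. 4, supporting them as a clade.
Only Glyptella and Meroion show the derived state 'absent' for Char. 5, supporting them as a clade.
Most parsimonious ingroup topology: ((Acrooma,Euryyx),((Glyptella,Meroion),Bryoeus)).
Glyptella and Meroion form a cherry on this tree, so they are sister taxa.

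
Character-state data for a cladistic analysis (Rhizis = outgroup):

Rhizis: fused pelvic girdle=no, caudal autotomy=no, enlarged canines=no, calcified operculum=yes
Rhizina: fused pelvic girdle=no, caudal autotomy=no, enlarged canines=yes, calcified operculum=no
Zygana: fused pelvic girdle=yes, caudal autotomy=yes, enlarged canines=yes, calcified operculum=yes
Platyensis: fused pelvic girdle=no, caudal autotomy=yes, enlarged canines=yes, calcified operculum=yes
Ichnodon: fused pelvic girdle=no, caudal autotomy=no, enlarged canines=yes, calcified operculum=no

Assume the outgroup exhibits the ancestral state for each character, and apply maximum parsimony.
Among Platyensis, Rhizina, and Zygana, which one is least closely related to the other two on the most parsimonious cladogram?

Character polarity is set by the outgroup: the derived state is whichever differs from the outgroup's state, so for calcified operculum the derived state is 'no', and for the remaining characters it is 'yes'.
fused pelvic girdle: derived state 'yes' in Zygana only — an autapomorphy, so it tells us nothing about relationships among taxa.
Only Platyensis and Zygana show the derived state 'yes' for caudal autotomy, supporting them as a clade.
enlarged canines (derived state 'yes') is shared by all ingroup taxa — unites the whole ingroup.
calcified operculum (derived state 'no') is shared by Ichnodon and Rhizina — a synapomorphy uniting that clade.
Most parsimonious ingroup topology: ((Rhizina,Ichnodon),(Zygana,Platyensis)).
Zygana and Platyensis share a more recent common ancestor with each other than either does with Rhizina, so Rhizina is the least closely related of the three.

Rhizina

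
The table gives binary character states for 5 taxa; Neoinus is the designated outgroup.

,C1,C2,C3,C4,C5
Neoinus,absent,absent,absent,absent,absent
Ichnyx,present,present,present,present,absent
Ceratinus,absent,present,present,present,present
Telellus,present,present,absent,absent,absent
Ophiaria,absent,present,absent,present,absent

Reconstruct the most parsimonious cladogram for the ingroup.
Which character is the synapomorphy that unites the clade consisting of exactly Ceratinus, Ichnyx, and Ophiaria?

The outgroup has state 'absent' for every character, so 'present' is the derived state throughout.
C1 groups Ichnyx and Telellus, which is incompatible with the clades supported by the remaining characters; treating it as convergent (homoplasy) costs fewer steps than any alternative tree.
All ingroup taxa share the derived state 'present' for C2; it defines the ingroup but does not resolve relationships within it.
C3 (derived state 'present') is shared by Ceratinus and Ichnyx — a synapomorphy uniting that clade.
C4: derived state 'present' in Ceratinus, Ichnyx, and Ophiaria only — synapomorphy for {Ceratinus, Ichnyx, Ophiaria}.
C5: derived state 'present' in Ceratinus only — an autapomorphy, so it tells us nothing about relationships among taxa.
Most parsimonious ingroup topology: (((Ichnyx,Ceratinus),Ophiaria),Telellus).
The clade {Ceratinus, Ichnyx, Ophiaria} is supported by C4: its derived state 'present' occurs in exactly those taxa and in no other taxon (including the outgroup).

C4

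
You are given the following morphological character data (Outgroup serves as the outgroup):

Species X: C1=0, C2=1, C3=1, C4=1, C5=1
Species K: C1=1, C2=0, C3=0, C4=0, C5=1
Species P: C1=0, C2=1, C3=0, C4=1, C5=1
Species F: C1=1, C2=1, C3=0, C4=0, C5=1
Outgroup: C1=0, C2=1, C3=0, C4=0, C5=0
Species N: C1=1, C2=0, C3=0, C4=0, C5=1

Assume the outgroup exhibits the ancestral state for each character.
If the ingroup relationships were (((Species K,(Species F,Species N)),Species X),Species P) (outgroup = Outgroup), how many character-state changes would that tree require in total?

7

Map each character onto (((Species K,(Species F,Species N)),Species X),Species P) (rooted by Outgroup) and count the minimum state changes it requires (Fitch parsimony):
C1: 1; C2: 2; C3: 1; C4: 2; C5: 1.
Total tree length = 7.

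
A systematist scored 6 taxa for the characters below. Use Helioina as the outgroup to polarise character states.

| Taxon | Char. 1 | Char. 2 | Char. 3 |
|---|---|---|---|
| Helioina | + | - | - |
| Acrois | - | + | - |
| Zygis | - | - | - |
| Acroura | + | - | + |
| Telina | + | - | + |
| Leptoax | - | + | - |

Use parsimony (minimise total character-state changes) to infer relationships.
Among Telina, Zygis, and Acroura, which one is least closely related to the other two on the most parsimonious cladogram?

Zygis

Character polarity is set by the outgroup: the derived state is whichever differs from the outgroup's state, so for Char. 1 the derived state is '-', and for the remaining characters it is '+'.
Char. 1: derived state '-' in Acrois, Leptoax, and Zygis only — synapomorphy for {Acrois, Leptoax, Zygis}.
Only Acrois and Leptoax show the derived state '+' for Char. 2, supporting them as a clade.
Char. 3: derived state '+' in Acroura and Telina only — synapomorphy for {Acroura, Telina}.
Most parsimonious ingroup topology: (((Acrois,Leptoax),Zygis),(Acroura,Telina)).
Acroura and Telina share a more recent common ancestor with each other than either does with Zygis, so Zygis is the least closely related of the three.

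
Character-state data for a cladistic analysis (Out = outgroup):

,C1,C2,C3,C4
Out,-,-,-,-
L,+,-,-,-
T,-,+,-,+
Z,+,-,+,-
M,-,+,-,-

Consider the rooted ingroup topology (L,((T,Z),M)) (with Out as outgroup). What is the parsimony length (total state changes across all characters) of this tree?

6

Map each character onto (L,((T,Z),M)) (rooted by Out) and count the minimum state changes it requires (Fitch parsimony):
C1: 2; C2: 2; C3: 1; C4: 1.
Total tree length = 6.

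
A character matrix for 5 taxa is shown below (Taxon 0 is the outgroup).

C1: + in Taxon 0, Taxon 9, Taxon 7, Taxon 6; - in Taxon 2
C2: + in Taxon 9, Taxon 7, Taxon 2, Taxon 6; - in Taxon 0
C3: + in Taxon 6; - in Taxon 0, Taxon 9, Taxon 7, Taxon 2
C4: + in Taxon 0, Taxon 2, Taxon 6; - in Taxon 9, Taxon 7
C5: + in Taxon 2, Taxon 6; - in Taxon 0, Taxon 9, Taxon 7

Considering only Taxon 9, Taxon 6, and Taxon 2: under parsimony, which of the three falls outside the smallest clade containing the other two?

Taxon 9

Character polarity is set by the outgroup: the derived state is whichever differs from the outgroup's state, so for C1, C4 the derived state is '-', and for the remaining characters it is '+'.
C1: derived state '-' in Taxon 2 only — an autapomorphy, so it tells us nothing about relationships among taxa.
C2 (derived state '+') is shared by all ingroup taxa — unites the whole ingroup.
C3 (derived state '+') is unique to Taxon 6 (autapomorphy; uninformative for grouping).
C4 (derived state '-') is shared by Taxon 7 and Taxon 9 — a synapomorphy uniting that clade.
C5 (derived state '+') is shared by Taxon 2 and Taxon 6 — a synapomorphy uniting that clade.
Most parsimonious ingroup topology: ((Taxon 9,Taxon 7),(Taxon 2,Taxon 6)).
Taxon 2 and Taxon 6 share a more recent common ancestor with each other than either does with Taxon 9, so Taxon 9 is the least closely related of the three.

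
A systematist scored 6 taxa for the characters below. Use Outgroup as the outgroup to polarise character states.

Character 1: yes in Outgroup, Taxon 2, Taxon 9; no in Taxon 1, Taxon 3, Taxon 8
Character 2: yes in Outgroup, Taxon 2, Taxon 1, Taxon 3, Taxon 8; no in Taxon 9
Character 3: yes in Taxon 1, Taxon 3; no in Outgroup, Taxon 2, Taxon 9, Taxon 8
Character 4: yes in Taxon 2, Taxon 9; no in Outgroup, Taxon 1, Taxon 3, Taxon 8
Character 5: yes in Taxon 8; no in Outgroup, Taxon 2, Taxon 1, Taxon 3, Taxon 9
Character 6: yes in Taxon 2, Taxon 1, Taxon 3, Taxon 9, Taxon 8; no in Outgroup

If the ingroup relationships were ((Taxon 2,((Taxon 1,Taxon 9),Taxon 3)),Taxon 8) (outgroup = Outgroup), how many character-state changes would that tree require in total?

Map each character onto ((Taxon 2,((Taxon 1,Taxon 9),Taxon 3)),Taxon 8) (rooted by Outgroup) and count the minimum state changes it requires (Fitch parsimony):
Character 1: 3; Character 2: 1; Character 3: 2; Character 4: 2; Character 5: 1; Character 6: 1.
Total tree length = 10.

10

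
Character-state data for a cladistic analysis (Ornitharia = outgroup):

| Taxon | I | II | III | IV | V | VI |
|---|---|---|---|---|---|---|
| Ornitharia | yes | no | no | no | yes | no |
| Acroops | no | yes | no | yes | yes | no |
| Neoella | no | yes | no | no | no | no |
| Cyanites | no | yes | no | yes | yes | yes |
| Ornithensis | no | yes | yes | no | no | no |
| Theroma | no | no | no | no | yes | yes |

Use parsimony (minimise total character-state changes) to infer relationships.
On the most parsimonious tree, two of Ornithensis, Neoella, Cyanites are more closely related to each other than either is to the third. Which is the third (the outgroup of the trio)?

Cyanites

Character polarity is set by the outgroup: the derived state is whichever differs from the outgroup's state, so for I, V the derived state is 'no', and for the remaining characters it is 'yes'.
I (derived state 'no') is shared by all ingroup taxa — unites the whole ingroup.
II: derived state 'yes' in Acroops, Cyanites, Neoella, and Ornithensis only — synapomorphy for {Acroops, Cyanites, Neoella, Ornithensis}.
III (derived state 'yes') is unique to Ornithensis (autapomorphy; uninformative for grouping).
Only Acroops and Cyanites show the derived state 'yes' for IV, supporting them as a clade.
V: derived state 'no' in Neoella and Ornithensis only — synapomorphy for {Neoella, Ornithensis}.
VI groups Cyanites and Theroma, which is incompatible with the clades supported by the remaining characters; treating it as convergent (homoplasy) costs fewer steps than any alternative tree.
Most parsimonious ingroup topology: (((Acroops,Cyanites),(Neoella,Ornithensis)),Theroma).
Ornithensis and Neoella share a more recent common ancestor with each other than either does with Cyanites, so Cyanites is the least closely related of the three.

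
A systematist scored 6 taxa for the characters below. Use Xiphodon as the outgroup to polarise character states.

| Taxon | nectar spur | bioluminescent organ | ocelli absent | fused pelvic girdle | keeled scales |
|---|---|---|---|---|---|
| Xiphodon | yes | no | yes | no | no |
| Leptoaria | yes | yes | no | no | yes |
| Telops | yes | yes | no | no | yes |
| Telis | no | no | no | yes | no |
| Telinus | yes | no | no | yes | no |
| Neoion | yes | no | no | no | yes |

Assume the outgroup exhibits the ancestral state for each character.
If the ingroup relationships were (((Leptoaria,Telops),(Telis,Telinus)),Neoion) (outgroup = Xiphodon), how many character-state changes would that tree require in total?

6

Map each character onto (((Leptoaria,Telops),(Telis,Telinus)),Neoion) (rooted by Xiphodon) and count the minimum state changes it requires (Fitch parsimony):
nectar spur: 1; bioluminescent organ: 1; ocelli absent: 1; fused pelvic girdle: 1; keeled scales: 2.
Total tree length = 6.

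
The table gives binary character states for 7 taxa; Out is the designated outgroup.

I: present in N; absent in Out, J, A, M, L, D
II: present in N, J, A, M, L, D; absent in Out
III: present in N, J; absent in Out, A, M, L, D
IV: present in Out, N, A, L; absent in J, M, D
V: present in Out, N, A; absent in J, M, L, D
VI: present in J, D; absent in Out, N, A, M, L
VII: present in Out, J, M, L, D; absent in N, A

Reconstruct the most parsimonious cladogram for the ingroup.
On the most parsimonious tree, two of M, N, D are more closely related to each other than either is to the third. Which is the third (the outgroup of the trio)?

Character polarity is set by the outgroup: the derived state is whichever differs from the outgroup's state, so for IV, V, VII the derived state is 'absent', and for the remaining characters it is 'present'.
I (derived state 'present') is unique to N (autapomorphy; uninformative for grouping).
All ingroup taxa share the derived state 'present' for II; it defines the ingroup but does not resolve relationships within it.
III (state 'present') occurs in J and N but conflicts with the nesting implied by the other characters — most parsimoniously interpreted as homoplasy.
IV: derived state 'absent' in D, J, and M only — synapomorphy for {D, J, M}.
V (derived state 'absent') is shared by D, J, L, and M — a synapomorphy uniting that clade.
Only D and J show the derived state 'present' for VI, supporting them as a clade.
Only A and N show the derived state 'absent' for VII, supporting them as a clade.
Most parsimonious ingroup topology: ((N,A),(((J,D),M),L)).
D and M share a more recent common ancestor with each other than either does with N, so N is the least closely related of the three.

N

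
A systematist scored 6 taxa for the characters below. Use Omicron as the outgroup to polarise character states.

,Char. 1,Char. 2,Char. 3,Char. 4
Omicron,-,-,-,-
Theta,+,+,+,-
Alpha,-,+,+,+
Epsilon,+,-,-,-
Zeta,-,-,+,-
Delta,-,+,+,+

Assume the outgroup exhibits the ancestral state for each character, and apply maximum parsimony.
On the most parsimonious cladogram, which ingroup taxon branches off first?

Epsilon

The outgroup has state '-' for every character, so '+' is the derived state throughout.
Char. 1 groups Epsilon and Theta, which is incompatible with the clades supported by the remaining characters; treating it as convergent (homoplasy) costs fewer steps than any alternative tree.
Char. 2: derived state '+' in Alpha, Delta, and Theta only — synapomorphy for {Alpha, Delta, Theta}.
Char. 3 (derived state '+') is shared by Alpha, Delta, Theta, and Zeta — a synapomorphy uniting that clade.
Only Alpha and Delta show the derived state '+' for Char. 4, supporting them as a clade.
Most parsimonious ingroup topology: (((Theta,(Alpha,Delta)),Zeta),Epsilon).
Epsilon is sister to the clade containing all other ingroup taxa, so it is the earliest-diverging (most basal) ingroup lineage.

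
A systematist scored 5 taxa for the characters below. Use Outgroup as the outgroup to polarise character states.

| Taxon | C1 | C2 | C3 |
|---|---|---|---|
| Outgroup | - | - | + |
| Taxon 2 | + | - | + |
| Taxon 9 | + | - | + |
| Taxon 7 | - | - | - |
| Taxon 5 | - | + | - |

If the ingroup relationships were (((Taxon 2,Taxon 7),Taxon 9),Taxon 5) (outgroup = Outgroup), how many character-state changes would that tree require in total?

5

Map each character onto (((Taxon 2,Taxon 7),Taxon 9),Taxon 5) (rooted by Outgroup) and count the minimum state changes it requires (Fitch parsimony):
C1: 2; C2: 1; C3: 2.
Total tree length = 5.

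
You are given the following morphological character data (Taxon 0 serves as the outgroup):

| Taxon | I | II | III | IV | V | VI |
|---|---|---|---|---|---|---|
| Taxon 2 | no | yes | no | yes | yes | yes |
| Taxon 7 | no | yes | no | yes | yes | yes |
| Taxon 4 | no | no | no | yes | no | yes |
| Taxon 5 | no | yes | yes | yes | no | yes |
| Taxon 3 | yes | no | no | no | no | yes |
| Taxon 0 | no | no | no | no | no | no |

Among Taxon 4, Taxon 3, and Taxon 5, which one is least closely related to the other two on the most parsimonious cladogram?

The outgroup has state 'no' for every character, so 'yes' is the derived state throughout.
I (derived state 'yes') is unique to Taxon 3 (autapomorphy; uninformative for grouping).
II: derived state 'yes' in Taxon 2, Taxon 5, and Taxon 7 only — synapomorphy for {Taxon 2, Taxon 5, Taxon 7}.
III: derived state 'yes' in Taxon 5 only — an autapomorphy, so it tells us nothing about relationships among taxa.
IV: derived state 'yes' in Taxon 2, Taxon 4, Taxon 5, and Taxon 7 only — synapomorphy for {Taxon 2, Taxon 4, Taxon 5, Taxon 7}.
Only Taxon 2 and Taxon 7 show the derived state 'yes' for V, supporting them as a clade.
VI (derived state 'yes') is shared by all ingroup taxa — unites the whole ingroup.
Most parsimonious ingroup topology: ((((Taxon 2,Taxon 7),Taxon 5),Taxon 4),Taxon 3).
Taxon 5 and Taxon 4 share a more recent common ancestor with each other than either does with Taxon 3, so Taxon 3 is the least closely related of the three.

Taxon 3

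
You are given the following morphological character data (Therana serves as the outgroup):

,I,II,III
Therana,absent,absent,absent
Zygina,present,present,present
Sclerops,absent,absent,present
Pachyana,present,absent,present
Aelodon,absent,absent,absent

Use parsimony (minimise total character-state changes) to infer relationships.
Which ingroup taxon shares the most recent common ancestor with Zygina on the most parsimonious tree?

Pachyana

The outgroup has state 'absent' for every character, so 'present' is the derived state throughout.
Only Pachyana and Zygina show the derived state 'present' for I, supporting them as a clade.
II (derived state 'present') is unique to Zygina (autapomorphy; uninformative for grouping).
III (derived state 'present') is shared by Pachyana, Sclerops, and Zygina — a synapomorphy uniting that clade.
Most parsimonious ingroup topology: (((Zygina,Pachyana),Sclerops),Aelodon).
Zygina and Pachyana form a cherry on this tree, so they are sister taxa.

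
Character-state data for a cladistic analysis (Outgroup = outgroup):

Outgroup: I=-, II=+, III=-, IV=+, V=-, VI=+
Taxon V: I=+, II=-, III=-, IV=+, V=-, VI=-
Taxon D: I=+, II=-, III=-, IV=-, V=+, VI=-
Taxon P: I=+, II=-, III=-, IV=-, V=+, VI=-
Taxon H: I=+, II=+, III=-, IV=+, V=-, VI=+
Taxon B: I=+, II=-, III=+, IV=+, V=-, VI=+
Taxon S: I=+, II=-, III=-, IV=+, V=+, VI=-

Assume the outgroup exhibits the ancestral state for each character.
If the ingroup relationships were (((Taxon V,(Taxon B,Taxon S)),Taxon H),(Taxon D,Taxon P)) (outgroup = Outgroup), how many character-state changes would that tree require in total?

10

Map each character onto (((Taxon V,(Taxon B,Taxon S)),Taxon H),(Taxon D,Taxon P)) (rooted by Outgroup) and count the minimum state changes it requires (Fitch parsimony):
I: 1; II: 2; III: 1; IV: 1; V: 2; VI: 3.
Total tree length = 10.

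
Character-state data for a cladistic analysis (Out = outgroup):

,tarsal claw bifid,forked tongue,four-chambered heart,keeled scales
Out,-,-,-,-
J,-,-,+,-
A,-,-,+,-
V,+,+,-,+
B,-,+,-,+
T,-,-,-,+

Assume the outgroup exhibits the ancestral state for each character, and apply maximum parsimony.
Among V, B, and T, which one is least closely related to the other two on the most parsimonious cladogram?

The outgroup has state '-' for every character, so '+' is the derived state throughout.
tarsal claw bifid: derived state '+' in V only — an autapomorphy, so it tells us nothing about relationships among taxa.
forked tongue: derived state '+' in B and V only — synapomorphy for {B, V}.
Only A and J show the derived state '+' for four-chambered heart, supporting them as a clade.
keeled scales: derived state '+' in B, T, and V only — synapomorphy for {B, T, V}.
Most parsimonious ingroup topology: ((J,A),((V,B),T)).
B and V share a more recent common ancestor with each other than either does with T, so T is the least closely related of the three.

T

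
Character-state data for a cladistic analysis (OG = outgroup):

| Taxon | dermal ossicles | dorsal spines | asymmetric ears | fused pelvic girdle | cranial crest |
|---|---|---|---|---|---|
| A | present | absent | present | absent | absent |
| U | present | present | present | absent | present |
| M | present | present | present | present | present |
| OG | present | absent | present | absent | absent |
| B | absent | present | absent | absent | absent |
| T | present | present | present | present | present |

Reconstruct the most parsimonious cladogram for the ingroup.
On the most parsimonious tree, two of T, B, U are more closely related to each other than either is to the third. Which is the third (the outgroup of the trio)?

Character polarity is set by the outgroup: the derived state is whichever differs from the outgroup's state, so for dermal ossicles, asymmetric ears the derived state is 'absent', and for the remaining characters it is 'present'.
dermal ossicles: derived state 'absent' in B only — an autapomorphy, so it tells us nothing about relationships among taxa.
dorsal spines: derived state 'present' in B, M, T, and U only — synapomorphy for {B, M, T, U}.
asymmetric ears: derived state 'absent' in B only — an autapomorphy, so it tells us nothing about relationships among taxa.
fused pelvic girdle: derived state 'present' in M and T only — synapomorphy for {M, T}.
Only M, T, and U show the derived state 'present' for cranial crest, supporting them as a clade.
Most parsimonious ingroup topology: ((B,((M,T),U)),A).
U and T share a more recent common ancestor with each other than either does with B, so B is the least closely related of the three.

B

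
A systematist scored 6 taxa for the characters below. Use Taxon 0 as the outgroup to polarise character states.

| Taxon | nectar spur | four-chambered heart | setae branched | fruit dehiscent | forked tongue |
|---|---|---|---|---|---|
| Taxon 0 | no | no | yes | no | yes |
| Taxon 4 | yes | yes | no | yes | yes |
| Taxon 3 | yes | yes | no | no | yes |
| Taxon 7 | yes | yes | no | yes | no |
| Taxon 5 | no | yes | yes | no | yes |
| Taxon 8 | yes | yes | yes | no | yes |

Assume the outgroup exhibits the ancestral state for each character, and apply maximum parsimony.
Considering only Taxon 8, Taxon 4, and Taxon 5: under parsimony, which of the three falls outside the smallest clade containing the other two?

Character polarity is set by the outgroup: the derived state is whichever differs from the outgroup's state, so for setae branched, forked tongue the derived state is 'no', and for the remaining characters it is 'yes'.
nectar spur: derived state 'yes' in Taxon 3, Taxon 4, Taxon 7, and Taxon 8 only — synapomorphy for {Taxon 3, Taxon 4, Taxon 7, Taxon 8}.
four-chambered heart (derived state 'yes') is shared by all ingroup taxa — unites the whole ingroup.
Only Taxon 3, Taxon 4, and Taxon 7 show the derived state 'no' for setae branched, supporting them as a clade.
fruit dehiscent: derived state 'yes' in Taxon 4 and Taxon 7 only — synapomorphy for {Taxon 4, Taxon 7}.
forked tongue (derived state 'no') is unique to Taxon 7 (autapomorphy; uninformative for grouping).
Most parsimonious ingroup topology: ((((Taxon 4,Taxon 7),Taxon 3),Taxon 8),Taxon 5).
Taxon 8 and Taxon 4 share a more recent common ancestor with each other than either does with Taxon 5, so Taxon 5 is the least closely related of the three.

Taxon 5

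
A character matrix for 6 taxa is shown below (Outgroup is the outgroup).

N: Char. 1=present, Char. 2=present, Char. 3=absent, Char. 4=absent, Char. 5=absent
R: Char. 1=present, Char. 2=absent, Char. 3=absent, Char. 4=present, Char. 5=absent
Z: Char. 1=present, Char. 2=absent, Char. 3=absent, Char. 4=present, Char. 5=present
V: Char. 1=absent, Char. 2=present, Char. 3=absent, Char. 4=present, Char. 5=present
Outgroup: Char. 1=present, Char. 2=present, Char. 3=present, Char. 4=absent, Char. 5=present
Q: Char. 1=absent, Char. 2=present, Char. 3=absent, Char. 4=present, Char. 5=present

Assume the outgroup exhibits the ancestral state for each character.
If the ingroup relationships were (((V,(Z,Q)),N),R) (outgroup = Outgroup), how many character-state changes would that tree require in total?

9

Map each character onto (((V,(Z,Q)),N),R) (rooted by Outgroup) and count the minimum state changes it requires (Fitch parsimony):
Char. 1: 2; Char. 2: 2; Char. 3: 1; Char. 4: 2; Char. 5: 2.
Total tree length = 9.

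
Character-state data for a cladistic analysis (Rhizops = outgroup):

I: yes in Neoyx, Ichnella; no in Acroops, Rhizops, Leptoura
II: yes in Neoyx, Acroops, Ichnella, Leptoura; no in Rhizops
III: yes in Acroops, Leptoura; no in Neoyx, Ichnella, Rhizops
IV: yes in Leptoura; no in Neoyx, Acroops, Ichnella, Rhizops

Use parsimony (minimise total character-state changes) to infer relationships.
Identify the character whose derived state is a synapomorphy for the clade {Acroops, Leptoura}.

The outgroup has state 'no' for every character, so 'yes' is the derived state throughout.
Only Ichnella and Neoyx show the derived state 'yes' for I, supporting them as a clade.
II (derived state 'yes') is shared by all ingroup taxa — unites the whole ingroup.
III (derived state 'yes') is shared by Acroops and Leptoura — a synapomorphy uniting that clade.
IV: derived state 'yes' in Leptoura only — an autapomorphy, so it tells us nothing about relationships among taxa.
Most parsimonious ingroup topology: ((Ichnella,Neoyx),(Acroops,Leptoura)).
The clade {Acroops, Leptoura} is supported by III: its derived state 'yes' occurs in exactly those taxa and in no other taxon (including the outgroup).

III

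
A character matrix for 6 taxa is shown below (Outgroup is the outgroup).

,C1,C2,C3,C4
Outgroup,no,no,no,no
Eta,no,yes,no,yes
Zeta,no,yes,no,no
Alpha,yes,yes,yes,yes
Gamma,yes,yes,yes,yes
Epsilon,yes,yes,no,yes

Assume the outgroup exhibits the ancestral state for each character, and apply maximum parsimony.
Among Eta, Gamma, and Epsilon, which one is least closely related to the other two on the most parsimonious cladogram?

Eta

The outgroup has state 'no' for every character, so 'yes' is the derived state throughout.
C1: derived state 'yes' in Alpha, Epsilon, and Gamma only — synapomorphy for {Alpha, Epsilon, Gamma}.
All ingroup taxa share the derived state 'yes' for C2; it defines the ingroup but does not resolve relationships within it.
C3: derived state 'yes' in Alpha and Gamma only — synapomorphy for {Alpha, Gamma}.
Only Alpha, Epsilon, Eta, and Gamma show the derived state 'yes' for C4, supporting them as a clade.
Most parsimonious ingroup topology: ((Eta,((Alpha,Gamma),Epsilon)),Zeta).
Gamma and Epsilon share a more recent common ancestor with each other than either does with Eta, so Eta is the least closely related of the three.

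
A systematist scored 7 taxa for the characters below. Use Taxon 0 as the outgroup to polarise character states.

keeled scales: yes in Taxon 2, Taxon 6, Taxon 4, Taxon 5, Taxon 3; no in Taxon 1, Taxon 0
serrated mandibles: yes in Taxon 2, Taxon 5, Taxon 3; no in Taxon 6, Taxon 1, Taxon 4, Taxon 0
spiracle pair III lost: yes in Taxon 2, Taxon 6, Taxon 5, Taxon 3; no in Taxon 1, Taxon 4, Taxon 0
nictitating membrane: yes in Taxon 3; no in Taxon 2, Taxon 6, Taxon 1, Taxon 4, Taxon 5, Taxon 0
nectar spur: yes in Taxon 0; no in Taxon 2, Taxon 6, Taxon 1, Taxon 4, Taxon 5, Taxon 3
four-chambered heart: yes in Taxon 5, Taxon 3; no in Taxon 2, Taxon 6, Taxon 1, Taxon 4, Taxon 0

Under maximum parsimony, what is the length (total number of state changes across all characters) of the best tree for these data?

Character polarity is set by the outgroup: the derived state is whichever differs from the outgroup's state, so for nectar spur the derived state is 'no', and for the remaining characters it is 'yes'.
keeled scales (derived state 'yes') is shared by Taxon 2, Taxon 3, Taxon 4, Taxon 5, and Taxon 6 — a synapomorphy uniting that clade.
serrated mandibles (derived state 'yes') is shared by Taxon 2, Taxon 3, and Taxon 5 — a synapomorphy uniting that clade.
spiracle pair III lost: derived state 'yes' in Taxon 2, Taxon 3, Taxon 5, and Taxon 6 only — synapomorphy for {Taxon 2, Taxon 3, Taxon 5, Taxon 6}.
nictitating membrane (derived state 'yes') is unique to Taxon 3 (autapomorphy; uninformative for grouping).
All ingroup taxa share the derived state 'no' for nectar spur; it defines the ingroup but does not resolve relationships within it.
Only Taxon 3 and Taxon 5 show the derived state 'yes' for four-chambered heart, supporting them as a clade.
Most parsimonious ingroup topology: ((((Taxon 2,(Taxon 5,Taxon 3)),Taxon 6),Taxon 4),Taxon 1).
Changes per character on this tree: keeled scales: 1; serrated mandibles: 1; spiracle pair III lost: 1; nictitating membrane: 1; nectar spur: 1; four-chambered heart: 1.
Total = 6.

6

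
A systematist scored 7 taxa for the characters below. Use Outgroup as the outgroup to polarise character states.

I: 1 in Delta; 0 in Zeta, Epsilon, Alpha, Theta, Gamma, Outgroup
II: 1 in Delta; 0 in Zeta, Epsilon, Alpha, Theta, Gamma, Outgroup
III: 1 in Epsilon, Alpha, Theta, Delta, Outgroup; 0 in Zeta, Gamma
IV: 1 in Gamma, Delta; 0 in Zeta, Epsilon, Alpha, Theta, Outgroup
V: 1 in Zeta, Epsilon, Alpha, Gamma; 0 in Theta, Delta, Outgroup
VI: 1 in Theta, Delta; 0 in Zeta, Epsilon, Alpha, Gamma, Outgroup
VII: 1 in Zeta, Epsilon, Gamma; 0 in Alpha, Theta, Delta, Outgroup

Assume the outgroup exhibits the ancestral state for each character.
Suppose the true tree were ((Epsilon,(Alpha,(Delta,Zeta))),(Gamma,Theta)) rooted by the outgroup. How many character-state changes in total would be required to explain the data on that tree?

14

Map each character onto ((Epsilon,(Alpha,(Delta,Zeta))),(Gamma,Theta)) (rooted by Outgroup) and count the minimum state changes it requires (Fitch parsimony):
I: 1; II: 1; III: 2; IV: 2; V: 3; VI: 2; VII: 3.
Total tree length = 14.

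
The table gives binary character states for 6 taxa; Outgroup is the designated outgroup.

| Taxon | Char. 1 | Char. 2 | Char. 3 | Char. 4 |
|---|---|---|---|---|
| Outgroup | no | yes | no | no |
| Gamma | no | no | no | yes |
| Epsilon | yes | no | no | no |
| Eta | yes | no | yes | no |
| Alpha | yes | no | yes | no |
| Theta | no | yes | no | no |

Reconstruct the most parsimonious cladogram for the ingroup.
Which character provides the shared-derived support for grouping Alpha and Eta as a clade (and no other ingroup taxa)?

Char. 3

Character polarity is set by the outgroup: the derived state is whichever differs from the outgroup's state, so for Char. 2 the derived state is 'no', and for the remaining characters it is 'yes'.
Only Alpha, Epsilon, and Eta show the derived state 'yes' for Char. 1, supporting them as a clade.
Only Alpha, Epsilon, Eta, and Gamma show the derived state 'no' for Char. 2, supporting them as a clade.
Only Alpha and Eta show the derived state 'yes' for Char. 3, supporting them as a clade.
Char. 4 (derived state 'yes') is unique to Gamma (autapomorphy; uninformative for grouping).
Most parsimonious ingroup topology: ((Gamma,(Epsilon,(Eta,Alpha))),Theta).
The clade {Alpha, Eta} is supported by Char. 3: its derived state 'yes' occurs in exactly those taxa and in no other taxon (including the outgroup).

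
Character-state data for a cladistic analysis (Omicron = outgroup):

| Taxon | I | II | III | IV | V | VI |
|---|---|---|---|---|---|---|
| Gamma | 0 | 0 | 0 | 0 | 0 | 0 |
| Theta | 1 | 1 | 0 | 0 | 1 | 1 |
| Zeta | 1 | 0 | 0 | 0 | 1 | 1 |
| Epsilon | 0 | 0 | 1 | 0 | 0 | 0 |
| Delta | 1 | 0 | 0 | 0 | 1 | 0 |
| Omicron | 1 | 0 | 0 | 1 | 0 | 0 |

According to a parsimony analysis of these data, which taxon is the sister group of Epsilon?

Character polarity is set by the outgroup: the derived state is whichever differs from the outgroup's state, so for I, IV the derived state is '0', and for the remaining characters it is '1'.
Only Epsilon and Gamma show the derived state '0' for I, supporting them as a clade.
II: derived state '1' in Theta only — an autapomorphy, so it tells us nothing about relationships among taxa.
III: derived state '1' in Epsilon only — an autapomorphy, so it tells us nothing about relationships among taxa.
IV (derived state '0') is shared by all ingroup taxa — unites the whole ingroup.
Only Delta, Theta, and Zeta show the derived state '1' for V, supporting them as a clade.
VI: derived state '1' in Theta and Zeta only — synapomorphy for {Theta, Zeta}.
Most parsimonious ingroup topology: (((Theta,Zeta),Delta),(Epsilon,Gamma)).
Epsilon and Gamma form a cherry on this tree, so they are sister taxa.

Gamma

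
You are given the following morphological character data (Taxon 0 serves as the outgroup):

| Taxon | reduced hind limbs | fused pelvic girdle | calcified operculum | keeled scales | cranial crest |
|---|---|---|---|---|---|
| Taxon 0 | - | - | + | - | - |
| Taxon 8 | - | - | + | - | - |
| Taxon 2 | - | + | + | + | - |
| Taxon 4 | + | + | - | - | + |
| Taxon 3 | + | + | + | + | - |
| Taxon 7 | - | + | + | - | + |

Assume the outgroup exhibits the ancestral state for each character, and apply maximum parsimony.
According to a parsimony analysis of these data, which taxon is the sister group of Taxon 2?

Character polarity is set by the outgroup: the derived state is whichever differs from the outgroup's state, so for calcified operculum the derived state is '-', and for the remaining characters it is '+'.
reduced hind limbs (state '+') occurs in Taxon 3 and Taxon 4 but conflicts with the nesting implied by the other characters — most parsimoniously interpreted as homoplasy.
fused pelvic girdle: derived state '+' in Taxon 2, Taxon 3, Taxon 4, and Taxon 7 only — synapomorphy for {Taxon 2, Taxon 3, Taxon 4, Taxon 7}.
calcified operculum (derived state '-') is unique to Taxon 4 (autapomorphy; uninformative for grouping).
keeled scales: derived state '+' in Taxon 2 and Taxon 3 only — synapomorphy for {Taxon 2, Taxon 3}.
cranial crest: derived state '+' in Taxon 4 and Taxon 7 only — synapomorphy for {Taxon 4, Taxon 7}.
Most parsimonious ingroup topology: (Taxon 8,((Taxon 2,Taxon 3),(Taxon 4,Taxon 7))).
Taxon 2 and Taxon 3 form a cherry on this tree, so they are sister taxa.

Taxon 3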